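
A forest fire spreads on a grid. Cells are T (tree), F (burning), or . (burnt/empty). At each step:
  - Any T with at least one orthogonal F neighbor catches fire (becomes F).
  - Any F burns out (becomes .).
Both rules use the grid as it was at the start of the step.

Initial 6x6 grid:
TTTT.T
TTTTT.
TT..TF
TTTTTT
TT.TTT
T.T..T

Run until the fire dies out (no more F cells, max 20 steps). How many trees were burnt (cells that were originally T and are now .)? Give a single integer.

Answer: 25

Derivation:
Step 1: +2 fires, +1 burnt (F count now 2)
Step 2: +3 fires, +2 burnt (F count now 3)
Step 3: +4 fires, +3 burnt (F count now 4)
Step 4: +4 fires, +4 burnt (F count now 4)
Step 5: +3 fires, +4 burnt (F count now 3)
Step 6: +5 fires, +3 burnt (F count now 5)
Step 7: +3 fires, +5 burnt (F count now 3)
Step 8: +1 fires, +3 burnt (F count now 1)
Step 9: +0 fires, +1 burnt (F count now 0)
Fire out after step 9
Initially T: 27, now '.': 34
Total burnt (originally-T cells now '.'): 25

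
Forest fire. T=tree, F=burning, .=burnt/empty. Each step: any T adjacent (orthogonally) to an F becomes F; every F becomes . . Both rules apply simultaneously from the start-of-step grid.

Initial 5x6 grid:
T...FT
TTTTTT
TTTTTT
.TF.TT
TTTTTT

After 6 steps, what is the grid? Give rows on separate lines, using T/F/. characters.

Step 1: 5 trees catch fire, 2 burn out
  T....F
  TTTTFT
  TTFTTT
  .F..TT
  TTFTTT
Step 2: 8 trees catch fire, 5 burn out
  T.....
  TTFF.F
  TF.FFT
  ....TT
  TF.FTT
Step 3: 6 trees catch fire, 8 burn out
  T.....
  TF....
  F....F
  ....FT
  F...FT
Step 4: 3 trees catch fire, 6 burn out
  T.....
  F.....
  ......
  .....F
  .....F
Step 5: 1 trees catch fire, 3 burn out
  F.....
  ......
  ......
  ......
  ......
Step 6: 0 trees catch fire, 1 burn out
  ......
  ......
  ......
  ......
  ......

......
......
......
......
......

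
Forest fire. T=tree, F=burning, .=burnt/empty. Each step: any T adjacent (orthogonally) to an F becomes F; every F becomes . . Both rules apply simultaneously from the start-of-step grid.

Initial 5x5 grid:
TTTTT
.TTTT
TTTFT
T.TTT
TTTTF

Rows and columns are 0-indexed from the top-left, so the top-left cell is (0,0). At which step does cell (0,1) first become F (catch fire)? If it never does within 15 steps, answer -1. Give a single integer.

Step 1: cell (0,1)='T' (+6 fires, +2 burnt)
Step 2: cell (0,1)='T' (+6 fires, +6 burnt)
Step 3: cell (0,1)='T' (+5 fires, +6 burnt)
Step 4: cell (0,1)='F' (+3 fires, +5 burnt)
  -> target ignites at step 4
Step 5: cell (0,1)='.' (+1 fires, +3 burnt)
Step 6: cell (0,1)='.' (+0 fires, +1 burnt)
  fire out at step 6

4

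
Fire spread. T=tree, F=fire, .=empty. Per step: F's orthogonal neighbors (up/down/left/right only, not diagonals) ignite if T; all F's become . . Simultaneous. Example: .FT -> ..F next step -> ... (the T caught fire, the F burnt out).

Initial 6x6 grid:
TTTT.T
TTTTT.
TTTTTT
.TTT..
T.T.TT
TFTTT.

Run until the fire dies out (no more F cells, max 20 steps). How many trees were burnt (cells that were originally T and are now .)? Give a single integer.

Answer: 26

Derivation:
Step 1: +2 fires, +1 burnt (F count now 2)
Step 2: +3 fires, +2 burnt (F count now 3)
Step 3: +2 fires, +3 burnt (F count now 2)
Step 4: +4 fires, +2 burnt (F count now 4)
Step 5: +4 fires, +4 burnt (F count now 4)
Step 6: +5 fires, +4 burnt (F count now 5)
Step 7: +5 fires, +5 burnt (F count now 5)
Step 8: +1 fires, +5 burnt (F count now 1)
Step 9: +0 fires, +1 burnt (F count now 0)
Fire out after step 9
Initially T: 27, now '.': 35
Total burnt (originally-T cells now '.'): 26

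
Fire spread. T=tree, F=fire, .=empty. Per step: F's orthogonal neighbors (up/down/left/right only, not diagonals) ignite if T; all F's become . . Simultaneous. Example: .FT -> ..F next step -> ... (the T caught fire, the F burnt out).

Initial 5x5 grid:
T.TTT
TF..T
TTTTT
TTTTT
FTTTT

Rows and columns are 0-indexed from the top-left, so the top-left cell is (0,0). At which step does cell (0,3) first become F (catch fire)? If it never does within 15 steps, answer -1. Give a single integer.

Step 1: cell (0,3)='T' (+4 fires, +2 burnt)
Step 2: cell (0,3)='T' (+5 fires, +4 burnt)
Step 3: cell (0,3)='T' (+3 fires, +5 burnt)
Step 4: cell (0,3)='T' (+3 fires, +3 burnt)
Step 5: cell (0,3)='T' (+2 fires, +3 burnt)
Step 6: cell (0,3)='T' (+1 fires, +2 burnt)
Step 7: cell (0,3)='F' (+1 fires, +1 burnt)
  -> target ignites at step 7
Step 8: cell (0,3)='.' (+1 fires, +1 burnt)
Step 9: cell (0,3)='.' (+0 fires, +1 burnt)
  fire out at step 9

7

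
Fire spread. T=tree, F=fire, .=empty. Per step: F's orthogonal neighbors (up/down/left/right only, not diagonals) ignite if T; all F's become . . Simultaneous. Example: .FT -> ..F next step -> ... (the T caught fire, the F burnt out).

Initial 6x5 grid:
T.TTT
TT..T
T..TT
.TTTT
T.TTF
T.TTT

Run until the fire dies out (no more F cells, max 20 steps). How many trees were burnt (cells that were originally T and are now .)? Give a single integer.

Answer: 15

Derivation:
Step 1: +3 fires, +1 burnt (F count now 3)
Step 2: +4 fires, +3 burnt (F count now 4)
Step 3: +4 fires, +4 burnt (F count now 4)
Step 4: +2 fires, +4 burnt (F count now 2)
Step 5: +1 fires, +2 burnt (F count now 1)
Step 6: +1 fires, +1 burnt (F count now 1)
Step 7: +0 fires, +1 burnt (F count now 0)
Fire out after step 7
Initially T: 21, now '.': 24
Total burnt (originally-T cells now '.'): 15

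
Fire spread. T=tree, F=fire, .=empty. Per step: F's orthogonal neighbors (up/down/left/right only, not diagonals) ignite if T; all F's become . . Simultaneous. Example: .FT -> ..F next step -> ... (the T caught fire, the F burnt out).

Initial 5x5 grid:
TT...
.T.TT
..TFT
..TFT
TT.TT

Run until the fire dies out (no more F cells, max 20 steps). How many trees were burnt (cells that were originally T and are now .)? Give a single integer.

Step 1: +6 fires, +2 burnt (F count now 6)
Step 2: +2 fires, +6 burnt (F count now 2)
Step 3: +0 fires, +2 burnt (F count now 0)
Fire out after step 3
Initially T: 13, now '.': 20
Total burnt (originally-T cells now '.'): 8

Answer: 8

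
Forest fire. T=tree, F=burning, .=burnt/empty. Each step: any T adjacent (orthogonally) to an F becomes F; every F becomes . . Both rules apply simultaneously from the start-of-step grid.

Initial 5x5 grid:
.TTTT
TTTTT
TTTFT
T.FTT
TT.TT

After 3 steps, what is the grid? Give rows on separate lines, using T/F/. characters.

Step 1: 4 trees catch fire, 2 burn out
  .TTTT
  TTTFT
  TTF.F
  T..FT
  TT.TT
Step 2: 6 trees catch fire, 4 burn out
  .TTFT
  TTF.F
  TF...
  T...F
  TT.FT
Step 3: 5 trees catch fire, 6 burn out
  .TF.F
  TF...
  F....
  T....
  TT..F

.TF.F
TF...
F....
T....
TT..F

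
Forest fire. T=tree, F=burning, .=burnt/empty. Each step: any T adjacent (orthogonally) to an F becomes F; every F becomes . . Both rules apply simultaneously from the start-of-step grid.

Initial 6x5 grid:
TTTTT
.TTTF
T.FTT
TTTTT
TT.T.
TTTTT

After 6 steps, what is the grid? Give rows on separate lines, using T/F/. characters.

Step 1: 6 trees catch fire, 2 burn out
  TTTTF
  .TFF.
  T..FF
  TTFTT
  TT.T.
  TTTTT
Step 2: 6 trees catch fire, 6 burn out
  TTFF.
  .F...
  T....
  TF.FF
  TT.T.
  TTTTT
Step 3: 4 trees catch fire, 6 burn out
  TF...
  .....
  T....
  F....
  TF.F.
  TTTTT
Step 4: 5 trees catch fire, 4 burn out
  F....
  .....
  F....
  .....
  F....
  TFTFT
Step 5: 3 trees catch fire, 5 burn out
  .....
  .....
  .....
  .....
  .....
  F.F.F
Step 6: 0 trees catch fire, 3 burn out
  .....
  .....
  .....
  .....
  .....
  .....

.....
.....
.....
.....
.....
.....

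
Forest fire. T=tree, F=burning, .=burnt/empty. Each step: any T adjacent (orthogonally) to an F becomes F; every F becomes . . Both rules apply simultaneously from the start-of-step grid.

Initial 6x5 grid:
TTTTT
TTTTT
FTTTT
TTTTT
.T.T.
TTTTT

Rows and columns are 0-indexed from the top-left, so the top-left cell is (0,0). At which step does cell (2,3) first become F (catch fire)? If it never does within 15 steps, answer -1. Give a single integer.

Step 1: cell (2,3)='T' (+3 fires, +1 burnt)
Step 2: cell (2,3)='T' (+4 fires, +3 burnt)
Step 3: cell (2,3)='F' (+5 fires, +4 burnt)
  -> target ignites at step 3
Step 4: cell (2,3)='.' (+5 fires, +5 burnt)
Step 5: cell (2,3)='.' (+6 fires, +5 burnt)
Step 6: cell (2,3)='.' (+2 fires, +6 burnt)
Step 7: cell (2,3)='.' (+1 fires, +2 burnt)
Step 8: cell (2,3)='.' (+0 fires, +1 burnt)
  fire out at step 8

3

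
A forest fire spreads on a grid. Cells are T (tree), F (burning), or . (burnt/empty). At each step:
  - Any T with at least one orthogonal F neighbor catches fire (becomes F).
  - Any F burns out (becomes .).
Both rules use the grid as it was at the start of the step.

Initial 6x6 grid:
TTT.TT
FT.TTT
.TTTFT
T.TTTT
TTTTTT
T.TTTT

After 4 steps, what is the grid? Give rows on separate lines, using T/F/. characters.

Step 1: 6 trees catch fire, 2 burn out
  FTT.TT
  .F.TFT
  .TTF.F
  T.TTFT
  TTTTTT
  T.TTTT
Step 2: 9 trees catch fire, 6 burn out
  .FT.FT
  ...F.F
  .FF...
  T.TF.F
  TTTTFT
  T.TTTT
Step 3: 6 trees catch fire, 9 burn out
  ..F..F
  ......
  ......
  T.F...
  TTTF.F
  T.TTFT
Step 4: 3 trees catch fire, 6 burn out
  ......
  ......
  ......
  T.....
  TTF...
  T.TF.F

......
......
......
T.....
TTF...
T.TF.F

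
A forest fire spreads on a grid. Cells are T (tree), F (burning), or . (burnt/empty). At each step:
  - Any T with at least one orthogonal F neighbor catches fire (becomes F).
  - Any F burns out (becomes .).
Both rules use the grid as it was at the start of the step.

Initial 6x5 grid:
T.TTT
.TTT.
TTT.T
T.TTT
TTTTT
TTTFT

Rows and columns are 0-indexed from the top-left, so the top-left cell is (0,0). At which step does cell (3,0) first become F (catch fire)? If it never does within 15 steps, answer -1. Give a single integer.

Step 1: cell (3,0)='T' (+3 fires, +1 burnt)
Step 2: cell (3,0)='T' (+4 fires, +3 burnt)
Step 3: cell (3,0)='T' (+4 fires, +4 burnt)
Step 4: cell (3,0)='T' (+3 fires, +4 burnt)
Step 5: cell (3,0)='F' (+3 fires, +3 burnt)
  -> target ignites at step 5
Step 6: cell (3,0)='.' (+4 fires, +3 burnt)
Step 7: cell (3,0)='.' (+1 fires, +4 burnt)
Step 8: cell (3,0)='.' (+1 fires, +1 burnt)
Step 9: cell (3,0)='.' (+0 fires, +1 burnt)
  fire out at step 9

5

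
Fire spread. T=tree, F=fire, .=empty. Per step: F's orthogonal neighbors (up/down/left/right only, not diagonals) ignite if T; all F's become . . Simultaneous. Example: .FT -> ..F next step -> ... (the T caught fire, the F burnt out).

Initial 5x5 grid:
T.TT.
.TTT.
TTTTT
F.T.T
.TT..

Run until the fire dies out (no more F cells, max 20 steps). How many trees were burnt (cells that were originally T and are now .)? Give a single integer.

Step 1: +1 fires, +1 burnt (F count now 1)
Step 2: +1 fires, +1 burnt (F count now 1)
Step 3: +2 fires, +1 burnt (F count now 2)
Step 4: +3 fires, +2 burnt (F count now 3)
Step 5: +4 fires, +3 burnt (F count now 4)
Step 6: +3 fires, +4 burnt (F count now 3)
Step 7: +0 fires, +3 burnt (F count now 0)
Fire out after step 7
Initially T: 15, now '.': 24
Total burnt (originally-T cells now '.'): 14

Answer: 14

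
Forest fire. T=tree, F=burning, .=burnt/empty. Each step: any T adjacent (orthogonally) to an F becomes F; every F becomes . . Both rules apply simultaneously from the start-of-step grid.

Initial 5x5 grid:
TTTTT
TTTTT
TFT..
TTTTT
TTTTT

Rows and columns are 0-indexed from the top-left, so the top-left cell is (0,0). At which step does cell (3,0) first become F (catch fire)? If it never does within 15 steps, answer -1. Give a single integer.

Step 1: cell (3,0)='T' (+4 fires, +1 burnt)
Step 2: cell (3,0)='F' (+6 fires, +4 burnt)
  -> target ignites at step 2
Step 3: cell (3,0)='.' (+6 fires, +6 burnt)
Step 4: cell (3,0)='.' (+4 fires, +6 burnt)
Step 5: cell (3,0)='.' (+2 fires, +4 burnt)
Step 6: cell (3,0)='.' (+0 fires, +2 burnt)
  fire out at step 6

2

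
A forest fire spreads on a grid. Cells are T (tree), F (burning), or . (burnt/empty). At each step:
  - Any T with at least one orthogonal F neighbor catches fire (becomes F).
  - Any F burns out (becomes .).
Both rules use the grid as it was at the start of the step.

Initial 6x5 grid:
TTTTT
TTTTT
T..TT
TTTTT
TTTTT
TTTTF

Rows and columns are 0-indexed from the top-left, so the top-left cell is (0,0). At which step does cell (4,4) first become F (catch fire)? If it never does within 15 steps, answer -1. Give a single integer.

Step 1: cell (4,4)='F' (+2 fires, +1 burnt)
  -> target ignites at step 1
Step 2: cell (4,4)='.' (+3 fires, +2 burnt)
Step 3: cell (4,4)='.' (+4 fires, +3 burnt)
Step 4: cell (4,4)='.' (+5 fires, +4 burnt)
Step 5: cell (4,4)='.' (+4 fires, +5 burnt)
Step 6: cell (4,4)='.' (+3 fires, +4 burnt)
Step 7: cell (4,4)='.' (+3 fires, +3 burnt)
Step 8: cell (4,4)='.' (+2 fires, +3 burnt)
Step 9: cell (4,4)='.' (+1 fires, +2 burnt)
Step 10: cell (4,4)='.' (+0 fires, +1 burnt)
  fire out at step 10

1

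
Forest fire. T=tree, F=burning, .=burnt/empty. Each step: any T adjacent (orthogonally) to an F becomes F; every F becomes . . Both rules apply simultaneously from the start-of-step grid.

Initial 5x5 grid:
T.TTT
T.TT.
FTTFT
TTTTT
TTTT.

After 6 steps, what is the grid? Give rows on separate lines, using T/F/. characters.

Step 1: 7 trees catch fire, 2 burn out
  T.TTT
  F.TF.
  .FF.F
  FTTFT
  TTTT.
Step 2: 8 trees catch fire, 7 burn out
  F.TFT
  ..F..
  .....
  .FF.F
  FTTF.
Step 3: 4 trees catch fire, 8 burn out
  ..F.F
  .....
  .....
  .....
  .FF..
Step 4: 0 trees catch fire, 4 burn out
  .....
  .....
  .....
  .....
  .....
Step 5: 0 trees catch fire, 0 burn out
  .....
  .....
  .....
  .....
  .....
Step 6: 0 trees catch fire, 0 burn out
  .....
  .....
  .....
  .....
  .....

.....
.....
.....
.....
.....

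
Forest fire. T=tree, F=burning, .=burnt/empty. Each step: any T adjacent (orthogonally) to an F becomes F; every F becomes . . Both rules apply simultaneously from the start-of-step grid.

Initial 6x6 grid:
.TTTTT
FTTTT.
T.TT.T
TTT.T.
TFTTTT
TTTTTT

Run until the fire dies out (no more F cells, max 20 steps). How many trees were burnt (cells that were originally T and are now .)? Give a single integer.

Answer: 27

Derivation:
Step 1: +6 fires, +2 burnt (F count now 6)
Step 2: +7 fires, +6 burnt (F count now 7)
Step 3: +5 fires, +7 burnt (F count now 5)
Step 4: +6 fires, +5 burnt (F count now 6)
Step 5: +2 fires, +6 burnt (F count now 2)
Step 6: +1 fires, +2 burnt (F count now 1)
Step 7: +0 fires, +1 burnt (F count now 0)
Fire out after step 7
Initially T: 28, now '.': 35
Total burnt (originally-T cells now '.'): 27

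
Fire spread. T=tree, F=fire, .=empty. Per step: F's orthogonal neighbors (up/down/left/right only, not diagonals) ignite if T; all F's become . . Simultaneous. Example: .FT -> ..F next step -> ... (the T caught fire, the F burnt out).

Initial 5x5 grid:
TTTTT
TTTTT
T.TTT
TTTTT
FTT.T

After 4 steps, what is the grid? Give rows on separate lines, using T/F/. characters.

Step 1: 2 trees catch fire, 1 burn out
  TTTTT
  TTTTT
  T.TTT
  FTTTT
  .FT.T
Step 2: 3 trees catch fire, 2 burn out
  TTTTT
  TTTTT
  F.TTT
  .FTTT
  ..F.T
Step 3: 2 trees catch fire, 3 burn out
  TTTTT
  FTTTT
  ..TTT
  ..FTT
  ....T
Step 4: 4 trees catch fire, 2 burn out
  FTTTT
  .FTTT
  ..FTT
  ...FT
  ....T

FTTTT
.FTTT
..FTT
...FT
....T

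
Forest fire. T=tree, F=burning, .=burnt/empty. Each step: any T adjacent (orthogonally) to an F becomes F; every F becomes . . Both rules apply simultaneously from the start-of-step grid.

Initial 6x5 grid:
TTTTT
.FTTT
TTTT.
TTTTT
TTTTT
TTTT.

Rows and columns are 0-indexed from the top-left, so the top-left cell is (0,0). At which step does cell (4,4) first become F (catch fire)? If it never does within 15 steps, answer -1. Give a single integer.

Step 1: cell (4,4)='T' (+3 fires, +1 burnt)
Step 2: cell (4,4)='T' (+6 fires, +3 burnt)
Step 3: cell (4,4)='T' (+6 fires, +6 burnt)
Step 4: cell (4,4)='T' (+5 fires, +6 burnt)
Step 5: cell (4,4)='T' (+4 fires, +5 burnt)
Step 6: cell (4,4)='F' (+2 fires, +4 burnt)
  -> target ignites at step 6
Step 7: cell (4,4)='.' (+0 fires, +2 burnt)
  fire out at step 7

6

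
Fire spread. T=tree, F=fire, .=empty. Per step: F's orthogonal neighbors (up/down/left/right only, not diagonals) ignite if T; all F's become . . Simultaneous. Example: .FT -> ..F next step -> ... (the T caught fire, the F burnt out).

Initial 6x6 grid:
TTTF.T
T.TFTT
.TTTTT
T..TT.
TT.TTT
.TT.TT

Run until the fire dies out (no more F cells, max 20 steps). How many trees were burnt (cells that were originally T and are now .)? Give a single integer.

Answer: 20

Derivation:
Step 1: +4 fires, +2 burnt (F count now 4)
Step 2: +5 fires, +4 burnt (F count now 5)
Step 3: +6 fires, +5 burnt (F count now 6)
Step 4: +2 fires, +6 burnt (F count now 2)
Step 5: +2 fires, +2 burnt (F count now 2)
Step 6: +1 fires, +2 burnt (F count now 1)
Step 7: +0 fires, +1 burnt (F count now 0)
Fire out after step 7
Initially T: 25, now '.': 31
Total burnt (originally-T cells now '.'): 20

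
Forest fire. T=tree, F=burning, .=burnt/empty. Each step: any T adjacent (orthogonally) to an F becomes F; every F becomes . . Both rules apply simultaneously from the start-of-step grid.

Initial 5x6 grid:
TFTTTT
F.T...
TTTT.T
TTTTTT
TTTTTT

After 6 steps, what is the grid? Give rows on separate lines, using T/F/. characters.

Step 1: 3 trees catch fire, 2 burn out
  F.FTTT
  ..T...
  FTTT.T
  TTTTTT
  TTTTTT
Step 2: 4 trees catch fire, 3 burn out
  ...FTT
  ..F...
  .FTT.T
  FTTTTT
  TTTTTT
Step 3: 4 trees catch fire, 4 burn out
  ....FT
  ......
  ..FT.T
  .FTTTT
  FTTTTT
Step 4: 4 trees catch fire, 4 burn out
  .....F
  ......
  ...F.T
  ..FTTT
  .FTTTT
Step 5: 2 trees catch fire, 4 burn out
  ......
  ......
  .....T
  ...FTT
  ..FTTT
Step 6: 2 trees catch fire, 2 burn out
  ......
  ......
  .....T
  ....FT
  ...FTT

......
......
.....T
....FT
...FTT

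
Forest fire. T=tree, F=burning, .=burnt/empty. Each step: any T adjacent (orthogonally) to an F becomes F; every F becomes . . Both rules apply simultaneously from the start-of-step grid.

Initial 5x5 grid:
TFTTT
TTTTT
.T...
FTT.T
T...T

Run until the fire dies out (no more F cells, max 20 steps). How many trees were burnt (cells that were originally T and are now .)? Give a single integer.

Answer: 13

Derivation:
Step 1: +5 fires, +2 burnt (F count now 5)
Step 2: +5 fires, +5 burnt (F count now 5)
Step 3: +2 fires, +5 burnt (F count now 2)
Step 4: +1 fires, +2 burnt (F count now 1)
Step 5: +0 fires, +1 burnt (F count now 0)
Fire out after step 5
Initially T: 15, now '.': 23
Total burnt (originally-T cells now '.'): 13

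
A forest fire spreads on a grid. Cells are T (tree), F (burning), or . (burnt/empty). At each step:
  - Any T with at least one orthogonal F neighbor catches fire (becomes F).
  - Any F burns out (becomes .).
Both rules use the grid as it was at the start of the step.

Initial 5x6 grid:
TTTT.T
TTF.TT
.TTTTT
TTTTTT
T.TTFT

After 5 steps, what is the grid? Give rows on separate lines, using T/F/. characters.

Step 1: 6 trees catch fire, 2 burn out
  TTFT.T
  TF..TT
  .TFTTT
  TTTTFT
  T.TF.F
Step 2: 10 trees catch fire, 6 burn out
  TF.F.T
  F...TT
  .F.FFT
  TTFF.F
  T.F...
Step 3: 4 trees catch fire, 10 burn out
  F....T
  ....FT
  .....F
  TF....
  T.....
Step 4: 2 trees catch fire, 4 burn out
  .....T
  .....F
  ......
  F.....
  T.....
Step 5: 2 trees catch fire, 2 burn out
  .....F
  ......
  ......
  ......
  F.....

.....F
......
......
......
F.....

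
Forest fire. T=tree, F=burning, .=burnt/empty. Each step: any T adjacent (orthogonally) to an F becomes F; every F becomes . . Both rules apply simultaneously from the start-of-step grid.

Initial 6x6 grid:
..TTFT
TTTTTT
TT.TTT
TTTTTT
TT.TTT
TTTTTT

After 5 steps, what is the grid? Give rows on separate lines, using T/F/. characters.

Step 1: 3 trees catch fire, 1 burn out
  ..TF.F
  TTTTFT
  TT.TTT
  TTTTTT
  TT.TTT
  TTTTTT
Step 2: 4 trees catch fire, 3 burn out
  ..F...
  TTTF.F
  TT.TFT
  TTTTTT
  TT.TTT
  TTTTTT
Step 3: 4 trees catch fire, 4 burn out
  ......
  TTF...
  TT.F.F
  TTTTFT
  TT.TTT
  TTTTTT
Step 4: 4 trees catch fire, 4 burn out
  ......
  TF....
  TT....
  TTTF.F
  TT.TFT
  TTTTTT
Step 5: 6 trees catch fire, 4 burn out
  ......
  F.....
  TF....
  TTF...
  TT.F.F
  TTTTFT

......
F.....
TF....
TTF...
TT.F.F
TTTTFT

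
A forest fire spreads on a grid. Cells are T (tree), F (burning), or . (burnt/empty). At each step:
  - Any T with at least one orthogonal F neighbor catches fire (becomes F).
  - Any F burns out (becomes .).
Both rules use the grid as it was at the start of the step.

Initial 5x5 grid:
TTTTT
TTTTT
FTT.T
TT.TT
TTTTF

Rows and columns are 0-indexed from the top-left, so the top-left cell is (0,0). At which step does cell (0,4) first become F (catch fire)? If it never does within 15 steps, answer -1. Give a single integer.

Step 1: cell (0,4)='T' (+5 fires, +2 burnt)
Step 2: cell (0,4)='T' (+8 fires, +5 burnt)
Step 3: cell (0,4)='T' (+4 fires, +8 burnt)
Step 4: cell (0,4)='F' (+3 fires, +4 burnt)
  -> target ignites at step 4
Step 5: cell (0,4)='.' (+1 fires, +3 burnt)
Step 6: cell (0,4)='.' (+0 fires, +1 burnt)
  fire out at step 6

4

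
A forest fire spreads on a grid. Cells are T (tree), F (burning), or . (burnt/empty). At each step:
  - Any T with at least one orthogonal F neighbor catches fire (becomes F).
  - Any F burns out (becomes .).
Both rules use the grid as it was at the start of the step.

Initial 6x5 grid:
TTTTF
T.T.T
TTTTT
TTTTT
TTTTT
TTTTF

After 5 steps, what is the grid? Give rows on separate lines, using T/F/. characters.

Step 1: 4 trees catch fire, 2 burn out
  TTTF.
  T.T.F
  TTTTT
  TTTTT
  TTTTF
  TTTF.
Step 2: 5 trees catch fire, 4 burn out
  TTF..
  T.T..
  TTTTF
  TTTTF
  TTTF.
  TTF..
Step 3: 6 trees catch fire, 5 burn out
  TF...
  T.F..
  TTTF.
  TTTF.
  TTF..
  TF...
Step 4: 5 trees catch fire, 6 burn out
  F....
  T....
  TTF..
  TTF..
  TF...
  F....
Step 5: 4 trees catch fire, 5 burn out
  .....
  F....
  TF...
  TF...
  F....
  .....

.....
F....
TF...
TF...
F....
.....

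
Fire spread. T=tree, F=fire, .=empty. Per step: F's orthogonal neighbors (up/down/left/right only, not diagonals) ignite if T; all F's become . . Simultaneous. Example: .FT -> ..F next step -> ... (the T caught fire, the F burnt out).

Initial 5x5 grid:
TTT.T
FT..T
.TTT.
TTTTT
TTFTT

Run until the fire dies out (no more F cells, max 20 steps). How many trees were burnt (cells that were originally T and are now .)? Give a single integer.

Answer: 16

Derivation:
Step 1: +5 fires, +2 burnt (F count now 5)
Step 2: +7 fires, +5 burnt (F count now 7)
Step 3: +4 fires, +7 burnt (F count now 4)
Step 4: +0 fires, +4 burnt (F count now 0)
Fire out after step 4
Initially T: 18, now '.': 23
Total burnt (originally-T cells now '.'): 16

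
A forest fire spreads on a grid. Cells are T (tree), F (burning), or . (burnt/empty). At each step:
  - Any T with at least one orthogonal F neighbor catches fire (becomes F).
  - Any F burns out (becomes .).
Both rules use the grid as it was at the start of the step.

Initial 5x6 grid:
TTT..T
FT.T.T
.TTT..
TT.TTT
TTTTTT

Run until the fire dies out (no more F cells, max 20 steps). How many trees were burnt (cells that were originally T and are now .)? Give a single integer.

Step 1: +2 fires, +1 burnt (F count now 2)
Step 2: +2 fires, +2 burnt (F count now 2)
Step 3: +3 fires, +2 burnt (F count now 3)
Step 4: +3 fires, +3 burnt (F count now 3)
Step 5: +4 fires, +3 burnt (F count now 4)
Step 6: +2 fires, +4 burnt (F count now 2)
Step 7: +2 fires, +2 burnt (F count now 2)
Step 8: +1 fires, +2 burnt (F count now 1)
Step 9: +0 fires, +1 burnt (F count now 0)
Fire out after step 9
Initially T: 21, now '.': 28
Total burnt (originally-T cells now '.'): 19

Answer: 19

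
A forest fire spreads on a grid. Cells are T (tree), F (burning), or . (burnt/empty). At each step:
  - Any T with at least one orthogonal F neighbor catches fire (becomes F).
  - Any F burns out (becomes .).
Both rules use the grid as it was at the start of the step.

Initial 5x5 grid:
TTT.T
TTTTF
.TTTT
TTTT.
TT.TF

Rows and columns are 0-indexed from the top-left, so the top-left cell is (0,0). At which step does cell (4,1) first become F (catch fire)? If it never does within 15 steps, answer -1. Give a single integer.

Step 1: cell (4,1)='T' (+4 fires, +2 burnt)
Step 2: cell (4,1)='T' (+3 fires, +4 burnt)
Step 3: cell (4,1)='T' (+4 fires, +3 burnt)
Step 4: cell (4,1)='T' (+4 fires, +4 burnt)
Step 5: cell (4,1)='F' (+3 fires, +4 burnt)
  -> target ignites at step 5
Step 6: cell (4,1)='.' (+1 fires, +3 burnt)
Step 7: cell (4,1)='.' (+0 fires, +1 burnt)
  fire out at step 7

5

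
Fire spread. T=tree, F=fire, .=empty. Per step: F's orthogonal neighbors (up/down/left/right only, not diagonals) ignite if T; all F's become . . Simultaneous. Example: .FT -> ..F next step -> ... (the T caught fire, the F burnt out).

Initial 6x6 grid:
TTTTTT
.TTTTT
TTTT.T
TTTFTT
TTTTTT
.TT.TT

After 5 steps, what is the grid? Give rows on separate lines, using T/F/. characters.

Step 1: 4 trees catch fire, 1 burn out
  TTTTTT
  .TTTTT
  TTTF.T
  TTF.FT
  TTTFTT
  .TT.TT
Step 2: 6 trees catch fire, 4 burn out
  TTTTTT
  .TTFTT
  TTF..T
  TF...F
  TTF.FT
  .TT.TT
Step 3: 10 trees catch fire, 6 burn out
  TTTFTT
  .TF.FT
  TF...F
  F.....
  TF...F
  .TF.FT
Step 4: 8 trees catch fire, 10 burn out
  TTF.FT
  .F...F
  F.....
  ......
  F.....
  .F...F
Step 5: 2 trees catch fire, 8 burn out
  TF...F
  ......
  ......
  ......
  ......
  ......

TF...F
......
......
......
......
......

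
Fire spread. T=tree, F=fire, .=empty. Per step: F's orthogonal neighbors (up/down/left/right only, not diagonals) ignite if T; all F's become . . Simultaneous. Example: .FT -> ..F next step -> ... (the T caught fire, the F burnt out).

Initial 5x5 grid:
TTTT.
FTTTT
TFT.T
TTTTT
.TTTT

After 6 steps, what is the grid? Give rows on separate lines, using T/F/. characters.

Step 1: 5 trees catch fire, 2 burn out
  FTTT.
  .FTTT
  F.F.T
  TFTTT
  .TTTT
Step 2: 5 trees catch fire, 5 burn out
  .FTT.
  ..FTT
  ....T
  F.FTT
  .FTTT
Step 3: 4 trees catch fire, 5 burn out
  ..FT.
  ...FT
  ....T
  ...FT
  ..FTT
Step 4: 4 trees catch fire, 4 burn out
  ...F.
  ....F
  ....T
  ....F
  ...FT
Step 5: 2 trees catch fire, 4 burn out
  .....
  .....
  ....F
  .....
  ....F
Step 6: 0 trees catch fire, 2 burn out
  .....
  .....
  .....
  .....
  .....

.....
.....
.....
.....
.....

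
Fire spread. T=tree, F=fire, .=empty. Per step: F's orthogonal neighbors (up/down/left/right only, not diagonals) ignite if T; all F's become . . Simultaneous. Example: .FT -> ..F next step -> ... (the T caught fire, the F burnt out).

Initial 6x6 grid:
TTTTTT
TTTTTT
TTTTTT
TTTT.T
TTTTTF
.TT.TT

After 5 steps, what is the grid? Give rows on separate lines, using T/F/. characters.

Step 1: 3 trees catch fire, 1 burn out
  TTTTTT
  TTTTTT
  TTTTTT
  TTTT.F
  TTTTF.
  .TT.TF
Step 2: 3 trees catch fire, 3 burn out
  TTTTTT
  TTTTTT
  TTTTTF
  TTTT..
  TTTF..
  .TT.F.
Step 3: 4 trees catch fire, 3 burn out
  TTTTTT
  TTTTTF
  TTTTF.
  TTTF..
  TTF...
  .TT...
Step 4: 6 trees catch fire, 4 burn out
  TTTTTF
  TTTTF.
  TTTF..
  TTF...
  TF....
  .TF...
Step 5: 6 trees catch fire, 6 burn out
  TTTTF.
  TTTF..
  TTF...
  TF....
  F.....
  .F....

TTTTF.
TTTF..
TTF...
TF....
F.....
.F....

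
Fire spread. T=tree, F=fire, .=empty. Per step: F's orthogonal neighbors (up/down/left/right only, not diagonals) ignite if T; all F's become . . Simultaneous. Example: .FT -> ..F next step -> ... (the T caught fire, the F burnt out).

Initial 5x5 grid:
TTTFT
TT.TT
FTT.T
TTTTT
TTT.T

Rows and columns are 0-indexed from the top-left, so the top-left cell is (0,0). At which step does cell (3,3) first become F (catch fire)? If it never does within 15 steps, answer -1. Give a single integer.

Step 1: cell (3,3)='T' (+6 fires, +2 burnt)
Step 2: cell (3,3)='T' (+7 fires, +6 burnt)
Step 3: cell (3,3)='T' (+3 fires, +7 burnt)
Step 4: cell (3,3)='F' (+3 fires, +3 burnt)
  -> target ignites at step 4
Step 5: cell (3,3)='.' (+1 fires, +3 burnt)
Step 6: cell (3,3)='.' (+0 fires, +1 burnt)
  fire out at step 6

4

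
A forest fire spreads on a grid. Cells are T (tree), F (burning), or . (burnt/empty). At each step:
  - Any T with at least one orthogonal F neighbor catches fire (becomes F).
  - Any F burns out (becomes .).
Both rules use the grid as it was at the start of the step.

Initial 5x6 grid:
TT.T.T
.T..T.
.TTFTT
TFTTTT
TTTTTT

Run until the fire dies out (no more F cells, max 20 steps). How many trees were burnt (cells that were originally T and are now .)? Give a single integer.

Answer: 19

Derivation:
Step 1: +7 fires, +2 burnt (F count now 7)
Step 2: +7 fires, +7 burnt (F count now 7)
Step 3: +3 fires, +7 burnt (F count now 3)
Step 4: +2 fires, +3 burnt (F count now 2)
Step 5: +0 fires, +2 burnt (F count now 0)
Fire out after step 5
Initially T: 21, now '.': 28
Total burnt (originally-T cells now '.'): 19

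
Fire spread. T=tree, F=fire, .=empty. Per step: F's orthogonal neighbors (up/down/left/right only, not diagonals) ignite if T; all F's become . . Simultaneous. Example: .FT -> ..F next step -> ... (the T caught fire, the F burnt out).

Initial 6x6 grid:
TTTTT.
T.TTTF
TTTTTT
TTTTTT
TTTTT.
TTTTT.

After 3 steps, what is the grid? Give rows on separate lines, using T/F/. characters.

Step 1: 2 trees catch fire, 1 burn out
  TTTTT.
  T.TTF.
  TTTTTF
  TTTTTT
  TTTTT.
  TTTTT.
Step 2: 4 trees catch fire, 2 burn out
  TTTTF.
  T.TF..
  TTTTF.
  TTTTTF
  TTTTT.
  TTTTT.
Step 3: 4 trees catch fire, 4 burn out
  TTTF..
  T.F...
  TTTF..
  TTTTF.
  TTTTT.
  TTTTT.

TTTF..
T.F...
TTTF..
TTTTF.
TTTTT.
TTTTT.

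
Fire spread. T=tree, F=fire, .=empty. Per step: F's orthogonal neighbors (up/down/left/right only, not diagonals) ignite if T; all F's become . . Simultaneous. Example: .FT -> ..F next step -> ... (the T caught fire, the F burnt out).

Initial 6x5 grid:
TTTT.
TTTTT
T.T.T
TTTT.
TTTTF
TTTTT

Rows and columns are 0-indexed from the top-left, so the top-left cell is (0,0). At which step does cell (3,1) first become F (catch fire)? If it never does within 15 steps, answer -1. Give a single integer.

Step 1: cell (3,1)='T' (+2 fires, +1 burnt)
Step 2: cell (3,1)='T' (+3 fires, +2 burnt)
Step 3: cell (3,1)='T' (+3 fires, +3 burnt)
Step 4: cell (3,1)='F' (+4 fires, +3 burnt)
  -> target ignites at step 4
Step 5: cell (3,1)='.' (+3 fires, +4 burnt)
Step 6: cell (3,1)='.' (+4 fires, +3 burnt)
Step 7: cell (3,1)='.' (+4 fires, +4 burnt)
Step 8: cell (3,1)='.' (+2 fires, +4 burnt)
Step 9: cell (3,1)='.' (+0 fires, +2 burnt)
  fire out at step 9

4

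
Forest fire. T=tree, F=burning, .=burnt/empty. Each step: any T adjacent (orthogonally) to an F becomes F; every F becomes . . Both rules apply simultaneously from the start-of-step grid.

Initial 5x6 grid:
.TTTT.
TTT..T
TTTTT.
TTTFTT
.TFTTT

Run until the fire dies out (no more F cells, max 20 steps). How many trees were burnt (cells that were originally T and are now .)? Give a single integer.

Step 1: +5 fires, +2 burnt (F count now 5)
Step 2: +5 fires, +5 burnt (F count now 5)
Step 3: +4 fires, +5 burnt (F count now 4)
Step 4: +3 fires, +4 burnt (F count now 3)
Step 5: +3 fires, +3 burnt (F count now 3)
Step 6: +1 fires, +3 burnt (F count now 1)
Step 7: +0 fires, +1 burnt (F count now 0)
Fire out after step 7
Initially T: 22, now '.': 29
Total burnt (originally-T cells now '.'): 21

Answer: 21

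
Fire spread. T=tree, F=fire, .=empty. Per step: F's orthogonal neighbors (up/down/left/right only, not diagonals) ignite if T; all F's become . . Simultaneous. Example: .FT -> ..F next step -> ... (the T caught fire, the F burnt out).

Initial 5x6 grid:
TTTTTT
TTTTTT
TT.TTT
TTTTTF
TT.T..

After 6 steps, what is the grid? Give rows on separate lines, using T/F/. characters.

Step 1: 2 trees catch fire, 1 burn out
  TTTTTT
  TTTTTT
  TT.TTF
  TTTTF.
  TT.T..
Step 2: 3 trees catch fire, 2 burn out
  TTTTTT
  TTTTTF
  TT.TF.
  TTTF..
  TT.T..
Step 3: 5 trees catch fire, 3 burn out
  TTTTTF
  TTTTF.
  TT.F..
  TTF...
  TT.F..
Step 4: 3 trees catch fire, 5 burn out
  TTTTF.
  TTTF..
  TT....
  TF....
  TT....
Step 5: 5 trees catch fire, 3 burn out
  TTTF..
  TTF...
  TF....
  F.....
  TF....
Step 6: 4 trees catch fire, 5 burn out
  TTF...
  TF....
  F.....
  ......
  F.....

TTF...
TF....
F.....
......
F.....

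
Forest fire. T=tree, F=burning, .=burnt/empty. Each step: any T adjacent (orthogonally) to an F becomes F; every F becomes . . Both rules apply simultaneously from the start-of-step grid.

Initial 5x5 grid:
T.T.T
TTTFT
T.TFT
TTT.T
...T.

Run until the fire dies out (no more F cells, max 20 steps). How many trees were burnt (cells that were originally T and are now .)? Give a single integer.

Answer: 14

Derivation:
Step 1: +4 fires, +2 burnt (F count now 4)
Step 2: +5 fires, +4 burnt (F count now 5)
Step 3: +2 fires, +5 burnt (F count now 2)
Step 4: +3 fires, +2 burnt (F count now 3)
Step 5: +0 fires, +3 burnt (F count now 0)
Fire out after step 5
Initially T: 15, now '.': 24
Total burnt (originally-T cells now '.'): 14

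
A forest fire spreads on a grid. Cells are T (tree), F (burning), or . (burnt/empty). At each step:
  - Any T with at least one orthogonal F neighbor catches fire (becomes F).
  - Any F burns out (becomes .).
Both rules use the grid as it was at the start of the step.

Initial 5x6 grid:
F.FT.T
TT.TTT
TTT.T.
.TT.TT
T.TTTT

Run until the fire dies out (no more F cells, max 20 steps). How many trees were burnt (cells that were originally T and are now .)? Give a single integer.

Answer: 19

Derivation:
Step 1: +2 fires, +2 burnt (F count now 2)
Step 2: +3 fires, +2 burnt (F count now 3)
Step 3: +2 fires, +3 burnt (F count now 2)
Step 4: +4 fires, +2 burnt (F count now 4)
Step 5: +3 fires, +4 burnt (F count now 3)
Step 6: +3 fires, +3 burnt (F count now 3)
Step 7: +2 fires, +3 burnt (F count now 2)
Step 8: +0 fires, +2 burnt (F count now 0)
Fire out after step 8
Initially T: 20, now '.': 29
Total burnt (originally-T cells now '.'): 19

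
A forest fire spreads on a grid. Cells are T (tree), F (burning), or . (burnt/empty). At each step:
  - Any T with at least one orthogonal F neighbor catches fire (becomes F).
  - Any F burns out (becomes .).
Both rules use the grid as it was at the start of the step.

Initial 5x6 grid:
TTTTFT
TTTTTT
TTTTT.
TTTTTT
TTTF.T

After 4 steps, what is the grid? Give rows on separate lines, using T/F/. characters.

Step 1: 5 trees catch fire, 2 burn out
  TTTF.F
  TTTTFT
  TTTTT.
  TTTFTT
  TTF..T
Step 2: 8 trees catch fire, 5 burn out
  TTF...
  TTTF.F
  TTTFF.
  TTF.FT
  TF...T
Step 3: 6 trees catch fire, 8 burn out
  TF....
  TTF...
  TTF...
  TF...F
  F....T
Step 4: 5 trees catch fire, 6 burn out
  F.....
  TF....
  TF....
  F.....
  .....F

F.....
TF....
TF....
F.....
.....F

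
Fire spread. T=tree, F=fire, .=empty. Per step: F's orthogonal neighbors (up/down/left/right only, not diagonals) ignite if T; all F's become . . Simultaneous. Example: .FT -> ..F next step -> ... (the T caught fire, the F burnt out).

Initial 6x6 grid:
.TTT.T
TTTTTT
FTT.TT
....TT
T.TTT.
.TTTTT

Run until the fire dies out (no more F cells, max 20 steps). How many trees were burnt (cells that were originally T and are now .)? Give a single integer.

Step 1: +2 fires, +1 burnt (F count now 2)
Step 2: +2 fires, +2 burnt (F count now 2)
Step 3: +2 fires, +2 burnt (F count now 2)
Step 4: +2 fires, +2 burnt (F count now 2)
Step 5: +2 fires, +2 burnt (F count now 2)
Step 6: +2 fires, +2 burnt (F count now 2)
Step 7: +3 fires, +2 burnt (F count now 3)
Step 8: +2 fires, +3 burnt (F count now 2)
Step 9: +2 fires, +2 burnt (F count now 2)
Step 10: +3 fires, +2 burnt (F count now 3)
Step 11: +1 fires, +3 burnt (F count now 1)
Step 12: +1 fires, +1 burnt (F count now 1)
Step 13: +0 fires, +1 burnt (F count now 0)
Fire out after step 13
Initially T: 25, now '.': 35
Total burnt (originally-T cells now '.'): 24

Answer: 24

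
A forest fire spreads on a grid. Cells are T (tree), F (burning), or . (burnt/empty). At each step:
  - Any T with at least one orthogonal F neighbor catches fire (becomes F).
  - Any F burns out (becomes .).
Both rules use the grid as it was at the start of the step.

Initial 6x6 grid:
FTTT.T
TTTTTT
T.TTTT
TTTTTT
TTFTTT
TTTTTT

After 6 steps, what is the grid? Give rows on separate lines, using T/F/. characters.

Step 1: 6 trees catch fire, 2 burn out
  .FTT.T
  FTTTTT
  T.TTTT
  TTFTTT
  TF.FTT
  TTFTTT
Step 2: 10 trees catch fire, 6 burn out
  ..FT.T
  .FTTTT
  F.FTTT
  TF.FTT
  F...FT
  TF.FTT
Step 3: 8 trees catch fire, 10 burn out
  ...F.T
  ..FTTT
  ...FTT
  F...FT
  .....F
  F...FT
Step 4: 4 trees catch fire, 8 burn out
  .....T
  ...FTT
  ....FT
  .....F
  ......
  .....F
Step 5: 2 trees catch fire, 4 burn out
  .....T
  ....FT
  .....F
  ......
  ......
  ......
Step 6: 1 trees catch fire, 2 burn out
  .....T
  .....F
  ......
  ......
  ......
  ......

.....T
.....F
......
......
......
......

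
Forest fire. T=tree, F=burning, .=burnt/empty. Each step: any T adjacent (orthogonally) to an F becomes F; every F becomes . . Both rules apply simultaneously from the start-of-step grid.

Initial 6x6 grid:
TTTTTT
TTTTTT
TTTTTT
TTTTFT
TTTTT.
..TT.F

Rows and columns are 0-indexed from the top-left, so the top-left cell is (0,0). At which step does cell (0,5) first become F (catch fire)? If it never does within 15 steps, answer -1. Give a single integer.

Step 1: cell (0,5)='T' (+4 fires, +2 burnt)
Step 2: cell (0,5)='T' (+5 fires, +4 burnt)
Step 3: cell (0,5)='T' (+7 fires, +5 burnt)
Step 4: cell (0,5)='F' (+7 fires, +7 burnt)
  -> target ignites at step 4
Step 5: cell (0,5)='.' (+4 fires, +7 burnt)
Step 6: cell (0,5)='.' (+2 fires, +4 burnt)
Step 7: cell (0,5)='.' (+1 fires, +2 burnt)
Step 8: cell (0,5)='.' (+0 fires, +1 burnt)
  fire out at step 8

4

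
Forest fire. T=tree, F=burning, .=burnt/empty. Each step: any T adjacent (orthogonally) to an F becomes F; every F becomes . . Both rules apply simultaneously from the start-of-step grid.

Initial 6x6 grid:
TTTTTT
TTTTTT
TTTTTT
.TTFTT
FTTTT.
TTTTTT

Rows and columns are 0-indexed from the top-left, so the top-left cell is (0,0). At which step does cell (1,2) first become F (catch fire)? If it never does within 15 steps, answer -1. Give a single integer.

Step 1: cell (1,2)='T' (+6 fires, +2 burnt)
Step 2: cell (1,2)='T' (+9 fires, +6 burnt)
Step 3: cell (1,2)='F' (+7 fires, +9 burnt)
  -> target ignites at step 3
Step 4: cell (1,2)='.' (+6 fires, +7 burnt)
Step 5: cell (1,2)='.' (+3 fires, +6 burnt)
Step 6: cell (1,2)='.' (+1 fires, +3 burnt)
Step 7: cell (1,2)='.' (+0 fires, +1 burnt)
  fire out at step 7

3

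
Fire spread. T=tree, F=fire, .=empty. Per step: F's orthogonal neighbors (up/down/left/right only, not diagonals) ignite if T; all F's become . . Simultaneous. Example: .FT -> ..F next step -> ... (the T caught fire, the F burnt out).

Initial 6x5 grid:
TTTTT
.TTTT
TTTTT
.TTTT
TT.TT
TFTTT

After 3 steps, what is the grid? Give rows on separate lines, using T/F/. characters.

Step 1: 3 trees catch fire, 1 burn out
  TTTTT
  .TTTT
  TTTTT
  .TTTT
  TF.TT
  F.FTT
Step 2: 3 trees catch fire, 3 burn out
  TTTTT
  .TTTT
  TTTTT
  .FTTT
  F..TT
  ...FT
Step 3: 4 trees catch fire, 3 burn out
  TTTTT
  .TTTT
  TFTTT
  ..FTT
  ...FT
  ....F

TTTTT
.TTTT
TFTTT
..FTT
...FT
....F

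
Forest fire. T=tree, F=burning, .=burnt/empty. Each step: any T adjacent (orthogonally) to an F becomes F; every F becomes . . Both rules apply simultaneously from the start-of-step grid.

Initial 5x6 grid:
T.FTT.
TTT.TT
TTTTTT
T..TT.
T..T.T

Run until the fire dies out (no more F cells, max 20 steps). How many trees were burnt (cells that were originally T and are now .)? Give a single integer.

Answer: 19

Derivation:
Step 1: +2 fires, +1 burnt (F count now 2)
Step 2: +3 fires, +2 burnt (F count now 3)
Step 3: +4 fires, +3 burnt (F count now 4)
Step 4: +5 fires, +4 burnt (F count now 5)
Step 5: +4 fires, +5 burnt (F count now 4)
Step 6: +1 fires, +4 burnt (F count now 1)
Step 7: +0 fires, +1 burnt (F count now 0)
Fire out after step 7
Initially T: 20, now '.': 29
Total burnt (originally-T cells now '.'): 19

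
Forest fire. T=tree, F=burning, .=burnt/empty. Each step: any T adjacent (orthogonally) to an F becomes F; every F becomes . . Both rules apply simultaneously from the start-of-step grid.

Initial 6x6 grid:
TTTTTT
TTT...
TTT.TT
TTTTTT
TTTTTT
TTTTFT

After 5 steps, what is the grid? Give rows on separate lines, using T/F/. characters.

Step 1: 3 trees catch fire, 1 burn out
  TTTTTT
  TTT...
  TTT.TT
  TTTTTT
  TTTTFT
  TTTF.F
Step 2: 4 trees catch fire, 3 burn out
  TTTTTT
  TTT...
  TTT.TT
  TTTTFT
  TTTF.F
  TTF...
Step 3: 5 trees catch fire, 4 burn out
  TTTTTT
  TTT...
  TTT.FT
  TTTF.F
  TTF...
  TF....
Step 4: 4 trees catch fire, 5 burn out
  TTTTTT
  TTT...
  TTT..F
  TTF...
  TF....
  F.....
Step 5: 3 trees catch fire, 4 burn out
  TTTTTT
  TTT...
  TTF...
  TF....
  F.....
  ......

TTTTTT
TTT...
TTF...
TF....
F.....
......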